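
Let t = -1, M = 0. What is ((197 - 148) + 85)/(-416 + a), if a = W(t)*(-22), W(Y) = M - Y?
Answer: -67/219 ≈ -0.30594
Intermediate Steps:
W(Y) = -Y (W(Y) = 0 - Y = -Y)
a = -22 (a = -1*(-1)*(-22) = 1*(-22) = -22)
((197 - 148) + 85)/(-416 + a) = ((197 - 148) + 85)/(-416 - 22) = (49 + 85)/(-438) = 134*(-1/438) = -67/219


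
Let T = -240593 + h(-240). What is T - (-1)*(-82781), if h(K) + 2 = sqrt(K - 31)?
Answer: -323376 + I*sqrt(271) ≈ -3.2338e+5 + 16.462*I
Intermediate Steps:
h(K) = -2 + sqrt(-31 + K) (h(K) = -2 + sqrt(K - 31) = -2 + sqrt(-31 + K))
T = -240595 + I*sqrt(271) (T = -240593 + (-2 + sqrt(-31 - 240)) = -240593 + (-2 + sqrt(-271)) = -240593 + (-2 + I*sqrt(271)) = -240595 + I*sqrt(271) ≈ -2.406e+5 + 16.462*I)
T - (-1)*(-82781) = (-240595 + I*sqrt(271)) - (-1)*(-82781) = (-240595 + I*sqrt(271)) - 1*82781 = (-240595 + I*sqrt(271)) - 82781 = -323376 + I*sqrt(271)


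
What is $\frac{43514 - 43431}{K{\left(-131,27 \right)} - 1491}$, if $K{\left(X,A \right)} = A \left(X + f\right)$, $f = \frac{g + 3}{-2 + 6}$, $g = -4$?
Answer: $- \frac{332}{20139} \approx -0.016485$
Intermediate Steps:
$f = - \frac{1}{4}$ ($f = \frac{-4 + 3}{-2 + 6} = - \frac{1}{4} \approx -0.25$)
$K{\left(X,A \right)} = A \left(- \frac{1}{4} + X\right)$ ($K{\left(X,A \right)} = A \left(X - \frac{1}{4}\right) = A \left(- \frac{1}{4} + X\right)$)
$\frac{43514 - 43431}{K{\left(-131,27 \right)} - 1491} = \frac{43514 - 43431}{27 \left(- \frac{1}{4} - 131\right) - 1491} = \frac{83}{27 \left(- \frac{525}{4}\right) - 1491} = \frac{83}{- \frac{14175}{4} - 1491} = \frac{83}{- \frac{20139}{4}} = 83 \left(- \frac{4}{20139}\right) = - \frac{332}{20139}$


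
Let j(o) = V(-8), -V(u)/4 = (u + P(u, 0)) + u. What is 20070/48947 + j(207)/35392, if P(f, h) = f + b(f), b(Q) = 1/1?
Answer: 178705141/433083056 ≈ 0.41263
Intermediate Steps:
b(Q) = 1
P(f, h) = 1 + f (P(f, h) = f + 1 = 1 + f)
V(u) = -4 - 12*u (V(u) = -4*((u + (1 + u)) + u) = -4*((1 + 2*u) + u) = -4*(1 + 3*u) = -4 - 12*u)
j(o) = 92 (j(o) = -4 - 12*(-8) = -4 + 96 = 92)
20070/48947 + j(207)/35392 = 20070/48947 + 92/35392 = 20070*(1/48947) + 92*(1/35392) = 20070/48947 + 23/8848 = 178705141/433083056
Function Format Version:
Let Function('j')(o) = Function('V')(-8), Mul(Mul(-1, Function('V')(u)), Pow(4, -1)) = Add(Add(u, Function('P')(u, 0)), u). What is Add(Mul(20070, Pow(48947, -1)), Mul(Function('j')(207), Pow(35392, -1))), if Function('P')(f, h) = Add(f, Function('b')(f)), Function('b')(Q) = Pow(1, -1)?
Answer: Rational(178705141, 433083056) ≈ 0.41263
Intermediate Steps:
Function('b')(Q) = 1
Function('P')(f, h) = Add(1, f) (Function('P')(f, h) = Add(f, 1) = Add(1, f))
Function('V')(u) = Add(-4, Mul(-12, u)) (Function('V')(u) = Mul(-4, Add(Add(u, Add(1, u)), u)) = Mul(-4, Add(Add(1, Mul(2, u)), u)) = Mul(-4, Add(1, Mul(3, u))) = Add(-4, Mul(-12, u)))
Function('j')(o) = 92 (Function('j')(o) = Add(-4, Mul(-12, -8)) = Add(-4, 96) = 92)
Add(Mul(20070, Pow(48947, -1)), Mul(Function('j')(207), Pow(35392, -1))) = Add(Mul(20070, Pow(48947, -1)), Mul(92, Pow(35392, -1))) = Add(Mul(20070, Rational(1, 48947)), Mul(92, Rational(1, 35392))) = Add(Rational(20070, 48947), Rational(23, 8848)) = Rational(178705141, 433083056)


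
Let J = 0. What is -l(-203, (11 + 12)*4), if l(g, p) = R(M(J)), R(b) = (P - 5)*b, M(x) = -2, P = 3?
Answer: -4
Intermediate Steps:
R(b) = -2*b (R(b) = (3 - 5)*b = -2*b)
l(g, p) = 4 (l(g, p) = -2*(-2) = 4)
-l(-203, (11 + 12)*4) = -1*4 = -4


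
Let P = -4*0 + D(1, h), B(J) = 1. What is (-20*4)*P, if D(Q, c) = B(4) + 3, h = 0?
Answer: -320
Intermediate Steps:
D(Q, c) = 4 (D(Q, c) = 1 + 3 = 4)
P = 4 (P = -4*0 + 4 = 0 + 4 = 4)
(-20*4)*P = -20*4*4 = -80*4 = -320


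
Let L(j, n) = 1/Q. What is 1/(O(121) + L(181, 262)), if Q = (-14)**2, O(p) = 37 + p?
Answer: 196/30969 ≈ 0.0063289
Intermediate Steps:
Q = 196
L(j, n) = 1/196
1/(O(121) + L(181, 262)) = 1/((37 + 121) + 1/196) = 1/(158 + 1/196) = 1/(30969/196) = 196/30969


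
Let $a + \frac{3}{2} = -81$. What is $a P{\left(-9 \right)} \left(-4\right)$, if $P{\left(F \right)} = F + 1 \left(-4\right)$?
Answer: $-4290$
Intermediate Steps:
$P{\left(F \right)} = -4 + F$ ($P{\left(F \right)} = F - 4 = -4 + F$)
$a = - \frac{165}{2}$ ($a = - \frac{3}{2} - 81 = - \frac{165}{2} \approx -82.5$)
$a P{\left(-9 \right)} \left(-4\right) = - \frac{165 \left(-4 - 9\right)}{2} \left(-4\right) = \left(- \frac{165}{2}\right) \left(-13\right) \left(-4\right) = \frac{2145}{2} \left(-4\right) = -4290$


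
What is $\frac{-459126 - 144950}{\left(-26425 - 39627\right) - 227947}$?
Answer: $\frac{604076}{293999} \approx 2.0547$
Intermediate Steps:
$\frac{-459126 - 144950}{\left(-26425 - 39627\right) - 227947} = - \frac{604076}{-66052 - 227947} = - \frac{604076}{-293999} = \left(-604076\right) \left(- \frac{1}{293999}\right) = \frac{604076}{293999}$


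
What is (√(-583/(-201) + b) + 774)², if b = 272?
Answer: (155574 + √11106255)²/40401 ≈ 6.2502e+5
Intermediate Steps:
(√(-583/(-201) + b) + 774)² = (√(-583/(-201) + 272) + 774)² = (√(-583*(-1/201) + 272) + 774)² = (√(583/201 + 272) + 774)² = (√(55255/201) + 774)² = (√11106255/201 + 774)² = (774 + √11106255/201)²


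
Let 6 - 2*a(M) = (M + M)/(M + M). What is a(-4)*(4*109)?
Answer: 1090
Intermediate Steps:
a(M) = 5/2 (a(M) = 3 - (M + M)/(2*(M + M)) = 3 - 2*M/(2*(2*M)) = 3 - 2*M*1/(2*M)/2 = 3 - 1/2*1 = 3 - 1/2 = 5/2)
a(-4)*(4*109) = 5*(4*109)/2 = (5/2)*436 = 1090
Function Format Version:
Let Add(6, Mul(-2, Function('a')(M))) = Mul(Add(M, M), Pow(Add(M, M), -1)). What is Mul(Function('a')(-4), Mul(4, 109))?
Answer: 1090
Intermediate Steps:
Function('a')(M) = Rational(5, 2) (Function('a')(M) = Add(3, Mul(Rational(-1, 2), Mul(Add(M, M), Pow(Add(M, M), -1)))) = Add(3, Mul(Rational(-1, 2), Mul(Mul(2, M), Pow(Mul(2, M), -1)))) = Add(3, Mul(Rational(-1, 2), Mul(Mul(2, M), Mul(Rational(1, 2), Pow(M, -1))))) = Add(3, Mul(Rational(-1, 2), 1)) = Add(3, Rational(-1, 2)) = Rational(5, 2))
Mul(Function('a')(-4), Mul(4, 109)) = Mul(Rational(5, 2), Mul(4, 109)) = Mul(Rational(5, 2), 436) = 1090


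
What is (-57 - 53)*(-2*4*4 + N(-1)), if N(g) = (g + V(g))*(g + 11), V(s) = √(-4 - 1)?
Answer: 4620 - 1100*I*√5 ≈ 4620.0 - 2459.7*I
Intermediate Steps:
V(s) = I*√5 (V(s) = √(-5) = I*√5)
N(g) = (11 + g)*(g + I*√5) (N(g) = (g + I*√5)*(g + 11) = (g + I*√5)*(11 + g) = (11 + g)*(g + I*√5))
(-57 - 53)*(-2*4*4 + N(-1)) = (-57 - 53)*(-2*4*4 + ((-1)² + 11*(-1) + 11*I*√5 + I*(-1)*√5)) = -110*(-8*4 + (1 - 11 + 11*I*√5 - I*√5)) = -110*(-32 + (-10 + 10*I*√5)) = -110*(-42 + 10*I*√5) = 4620 - 1100*I*√5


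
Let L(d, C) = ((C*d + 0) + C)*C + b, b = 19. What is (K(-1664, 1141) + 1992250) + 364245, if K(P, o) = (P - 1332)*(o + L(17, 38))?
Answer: -78990897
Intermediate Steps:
L(d, C) = 19 + C*(C + C*d) (L(d, C) = ((C*d + 0) + C)*C + 19 = (C*d + C)*C + 19 = (C + C*d)*C + 19 = C*(C + C*d) + 19 = 19 + C*(C + C*d))
K(P, o) = (-1332 + P)*(26011 + o) (K(P, o) = (P - 1332)*(o + (19 + 38² + 17*38²)) = (-1332 + P)*(o + (19 + 1444 + 17*1444)) = (-1332 + P)*(o + (19 + 1444 + 24548)) = (-1332 + P)*(o + 26011) = (-1332 + P)*(26011 + o))
(K(-1664, 1141) + 1992250) + 364245 = ((-34646652 - 1332*1141 + 26011*(-1664) - 1664*1141) + 1992250) + 364245 = ((-34646652 - 1519812 - 43282304 - 1898624) + 1992250) + 364245 = (-81347392 + 1992250) + 364245 = -79355142 + 364245 = -78990897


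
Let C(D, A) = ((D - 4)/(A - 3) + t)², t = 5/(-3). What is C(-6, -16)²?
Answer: 17850625/10556001 ≈ 1.6910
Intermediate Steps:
t = -5/3 (t = 5*(-⅓) = -5/3 ≈ -1.6667)
C(D, A) = (-5/3 + (-4 + D)/(-3 + A))² (C(D, A) = ((D - 4)/(A - 3) - 5/3)² = ((-4 + D)/(-3 + A) - 5/3)² = (-5/3 + (-4 + D)/(-3 + A))²)
C(-6, -16)² = ((3 - 5*(-16) + 3*(-6))²/(9*(-3 - 16)²))² = ((⅑)*(3 + 80 - 18)²/(-19)²)² = ((⅑)*(1/361)*65²)² = ((⅑)*(1/361)*4225)² = (4225/3249)² = 17850625/10556001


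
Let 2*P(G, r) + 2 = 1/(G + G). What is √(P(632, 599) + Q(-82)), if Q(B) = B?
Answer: I*√33152034/632 ≈ 9.1104*I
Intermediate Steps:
P(G, r) = -1 + 1/(4*G) (P(G, r) = -1 + 1/(2*(G + G)) = -1 + 1/(2*((2*G))) = -1 + (1/(2*G))/2 = -1 + 1/(4*G))
√(P(632, 599) + Q(-82)) = √((¼ - 1*632)/632 - 82) = √((¼ - 632)/632 - 82) = √((1/632)*(-2527/4) - 82) = √(-2527/2528 - 82) = √(-209823/2528) = I*√33152034/632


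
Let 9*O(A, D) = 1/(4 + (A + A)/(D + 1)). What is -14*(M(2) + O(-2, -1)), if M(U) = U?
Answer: -28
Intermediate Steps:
O(A, D) = 1/(9*(4 + 2*A/(1 + D))) (O(A, D) = 1/(9*(4 + (A + A)/(D + 1))) = 1/(9*(4 + (2*A)/(1 + D))) = 1/(9*(4 + 2*A/(1 + D))))
-14*(M(2) + O(-2, -1)) = -14*(2 + (1 - 1)/(18*(2 - 2 + 2*(-1)))) = -14*(2 + (1/18)*0/(2 - 2 - 2)) = -14*(2 + (1/18)*0/(-2)) = -14*(2 + (1/18)*(-½)*0) = -14*(2 + 0) = -14*2 = -28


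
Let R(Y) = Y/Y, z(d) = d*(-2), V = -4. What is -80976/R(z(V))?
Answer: -80976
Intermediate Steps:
z(d) = -2*d
R(Y) = 1
-80976/R(z(V)) = -80976/1 = -80976*1 = -80976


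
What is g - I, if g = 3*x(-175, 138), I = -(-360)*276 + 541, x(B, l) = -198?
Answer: -100495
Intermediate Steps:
I = 99901 (I = -360*(-276) + 541 = 99360 + 541 = 99901)
g = -594 (g = 3*(-198) = -594)
g - I = -594 - 1*99901 = -594 - 99901 = -100495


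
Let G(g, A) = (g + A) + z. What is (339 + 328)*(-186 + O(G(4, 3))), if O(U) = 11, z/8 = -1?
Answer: -116725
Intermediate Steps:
z = -8 (z = 8*(-1) = -8)
G(g, A) = -8 + A + g (G(g, A) = (g + A) - 8 = (A + g) - 8 = -8 + A + g)
(339 + 328)*(-186 + O(G(4, 3))) = (339 + 328)*(-186 + 11) = 667*(-175) = -116725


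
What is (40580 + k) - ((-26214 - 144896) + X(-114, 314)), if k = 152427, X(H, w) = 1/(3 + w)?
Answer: 115425088/317 ≈ 3.6412e+5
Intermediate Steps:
(40580 + k) - ((-26214 - 144896) + X(-114, 314)) = (40580 + 152427) - ((-26214 - 144896) + 1/(3 + 314)) = 193007 - (-171110 + 1/317) = 193007 - 1*(-54241869/317) = 193007 + 54241869/317 = 115425088/317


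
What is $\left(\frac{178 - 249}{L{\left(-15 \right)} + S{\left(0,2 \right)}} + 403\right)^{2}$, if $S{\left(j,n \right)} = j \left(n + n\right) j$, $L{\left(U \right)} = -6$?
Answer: $\frac{6195121}{36} \approx 1.7209 \cdot 10^{5}$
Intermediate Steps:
$S{\left(j,n \right)} = 2 n j^{2}$ ($S{\left(j,n \right)} = j 2 n j = 2 j n j = 2 n j^{2}$)
$\left(\frac{178 - 249}{L{\left(-15 \right)} + S{\left(0,2 \right)}} + 403\right)^{2} = \left(\frac{178 - 249}{-6 + 2 \cdot 2 \cdot 0^{2}} + 403\right)^{2} = \left(- \frac{71}{-6 + 2 \cdot 2 \cdot 0} + 403\right)^{2} = \left(- \frac{71}{-6 + 0} + 403\right)^{2} = \left(- \frac{71}{-6} + 403\right)^{2} = \left(\left(-71\right) \left(- \frac{1}{6}\right) + 403\right)^{2} = \left(\frac{71}{6} + 403\right)^{2} = \left(\frac{2489}{6}\right)^{2} = \frac{6195121}{36}$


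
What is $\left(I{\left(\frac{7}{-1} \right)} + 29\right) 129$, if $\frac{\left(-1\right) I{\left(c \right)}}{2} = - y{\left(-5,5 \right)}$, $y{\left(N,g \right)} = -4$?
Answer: $2709$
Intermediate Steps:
$I{\left(c \right)} = -8$ ($I{\left(c \right)} = - 2 \left(\left(-1\right) \left(-4\right)\right) = \left(-2\right) 4 = -8$)
$\left(I{\left(\frac{7}{-1} \right)} + 29\right) 129 = \left(-8 + 29\right) 129 = 21 \cdot 129 = 2709$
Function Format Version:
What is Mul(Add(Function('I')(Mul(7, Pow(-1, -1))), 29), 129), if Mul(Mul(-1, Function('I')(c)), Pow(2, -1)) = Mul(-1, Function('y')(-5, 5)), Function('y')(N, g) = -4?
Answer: 2709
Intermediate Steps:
Function('I')(c) = -8 (Function('I')(c) = Mul(-2, Mul(-1, -4)) = Mul(-2, 4) = -8)
Mul(Add(Function('I')(Mul(7, Pow(-1, -1))), 29), 129) = Mul(Add(-8, 29), 129) = Mul(21, 129) = 2709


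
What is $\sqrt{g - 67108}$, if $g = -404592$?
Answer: $10 i \sqrt{4717} \approx 686.8 i$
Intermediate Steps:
$\sqrt{g - 67108} = \sqrt{-404592 - 67108} = \sqrt{-471700} = 10 i \sqrt{4717}$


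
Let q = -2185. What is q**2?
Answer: 4774225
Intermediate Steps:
q**2 = (-2185)**2 = 4774225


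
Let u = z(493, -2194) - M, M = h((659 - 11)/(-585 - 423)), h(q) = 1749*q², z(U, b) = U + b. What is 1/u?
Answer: -196/475065 ≈ -0.00041257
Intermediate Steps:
M = 141669/196 (M = 1749*((659 - 11)/(-585 - 423))² = 1749*(648/(-1008))² = 1749*(648*(-1/1008))² = 1749*(-9/14)² = 1749*(81/196) = 141669/196 ≈ 722.80)
u = -475065/196 (u = (493 - 2194) - 1*141669/196 = -1701 - 141669/196 = -475065/196 ≈ -2423.8)
1/u = 1/(-475065/196) = -196/475065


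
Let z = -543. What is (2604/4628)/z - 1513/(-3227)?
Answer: 316147662/675788659 ≈ 0.46782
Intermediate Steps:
(2604/4628)/z - 1513/(-3227) = (2604/4628)/(-543) - 1513/(-3227) = (2604*(1/4628))*(-1/543) - 1513*(-1/3227) = (651/1157)*(-1/543) + 1513/3227 = -217/209417 + 1513/3227 = 316147662/675788659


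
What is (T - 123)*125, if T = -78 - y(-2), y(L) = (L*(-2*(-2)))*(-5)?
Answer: -30125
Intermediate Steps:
y(L) = -20*L (y(L) = (L*4)*(-5) = (4*L)*(-5) = -20*L)
T = -118 (T = -78 - (-20)*(-2) = -78 - 1*40 = -78 - 40 = -118)
(T - 123)*125 = (-118 - 123)*125 = -241*125 = -30125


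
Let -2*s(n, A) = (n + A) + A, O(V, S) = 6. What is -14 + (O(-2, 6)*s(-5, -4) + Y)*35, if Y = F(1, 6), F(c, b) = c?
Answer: 1386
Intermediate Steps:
Y = 1
s(n, A) = -A - n/2 (s(n, A) = -((n + A) + A)/2 = -((A + n) + A)/2 = -(n + 2*A)/2 = -A - n/2)
-14 + (O(-2, 6)*s(-5, -4) + Y)*35 = -14 + (6*(-1*(-4) - ½*(-5)) + 1)*35 = -14 + (6*(4 + 5/2) + 1)*35 = -14 + (6*(13/2) + 1)*35 = -14 + (39 + 1)*35 = -14 + 40*35 = -14 + 1400 = 1386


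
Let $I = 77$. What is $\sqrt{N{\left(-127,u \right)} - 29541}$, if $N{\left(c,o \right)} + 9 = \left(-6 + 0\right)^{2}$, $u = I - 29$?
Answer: $i \sqrt{29514} \approx 171.8 i$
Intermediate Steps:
$u = 48$ ($u = 77 - 29 = 48$)
$N{\left(c,o \right)} = 27$ ($N{\left(c,o \right)} = -9 + \left(-6 + 0\right)^{2} = -9 + \left(-6\right)^{2} = -9 + 36 = 27$)
$\sqrt{N{\left(-127,u \right)} - 29541} = \sqrt{27 - 29541} = \sqrt{-29514} = i \sqrt{29514}$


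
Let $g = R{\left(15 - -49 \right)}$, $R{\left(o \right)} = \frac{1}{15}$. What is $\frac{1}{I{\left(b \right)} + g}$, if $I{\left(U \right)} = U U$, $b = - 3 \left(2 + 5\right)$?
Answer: $\frac{15}{6616} \approx 0.0022672$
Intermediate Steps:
$R{\left(o \right)} = \frac{1}{15}$
$b = -21$ ($b = \left(-3\right) 7 = -21$)
$g = \frac{1}{15} \approx 0.066667$
$I{\left(U \right)} = U^{2}$
$\frac{1}{I{\left(b \right)} + g} = \frac{1}{\left(-21\right)^{2} + \frac{1}{15}} = \frac{1}{441 + \frac{1}{15}} = \frac{1}{\frac{6616}{15}} = \frac{15}{6616}$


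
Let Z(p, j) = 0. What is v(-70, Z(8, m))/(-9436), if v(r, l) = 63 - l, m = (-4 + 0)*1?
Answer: -9/1348 ≈ -0.0066766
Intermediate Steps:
m = -4 (m = -4*1 = -4)
v(-70, Z(8, m))/(-9436) = (63 - 1*0)/(-9436) = (63 + 0)*(-1/9436) = 63*(-1/9436) = -9/1348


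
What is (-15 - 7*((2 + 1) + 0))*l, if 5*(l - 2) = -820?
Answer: 5832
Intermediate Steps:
l = -162 (l = 2 + (1/5)*(-820) = 2 - 164 = -162)
(-15 - 7*((2 + 1) + 0))*l = (-15 - 7*((2 + 1) + 0))*(-162) = (-15 - 7*(3 + 0))*(-162) = (-15 - 7*3)*(-162) = (-15 - 21)*(-162) = -36*(-162) = 5832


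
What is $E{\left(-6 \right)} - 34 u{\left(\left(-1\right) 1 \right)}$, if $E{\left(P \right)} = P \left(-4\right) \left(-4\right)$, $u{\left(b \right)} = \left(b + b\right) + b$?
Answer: $6$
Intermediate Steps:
$u{\left(b \right)} = 3 b$ ($u{\left(b \right)} = 2 b + b = 3 b$)
$E{\left(P \right)} = 16 P$ ($E{\left(P \right)} = - 4 P \left(-4\right) = 16 P$)
$E{\left(-6 \right)} - 34 u{\left(\left(-1\right) 1 \right)} = 16 \left(-6\right) - 34 \cdot 3 \left(\left(-1\right) 1\right) = -96 - 34 \cdot 3 \left(-1\right) = -96 - -102 = -96 + 102 = 6$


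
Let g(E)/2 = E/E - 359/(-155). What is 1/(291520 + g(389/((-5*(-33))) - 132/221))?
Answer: 155/45186628 ≈ 3.4302e-6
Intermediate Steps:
g(E) = 1028/155 (g(E) = 2*(E/E - 359/(-155)) = 2*(1 - 359*(-1/155)) = 2*(1 + 359/155) = 2*(514/155) = 1028/155)
1/(291520 + g(389/((-5*(-33))) - 132/221)) = 1/(291520 + 1028/155) = 1/(45186628/155) = 155/45186628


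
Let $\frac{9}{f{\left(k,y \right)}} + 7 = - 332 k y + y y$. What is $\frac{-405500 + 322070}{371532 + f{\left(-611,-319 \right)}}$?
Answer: $- \frac{1796749425540}{8001317362693} \approx -0.22456$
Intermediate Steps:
$f{\left(k,y \right)} = \frac{9}{-7 + y^{2} - 332 k y}$ ($f{\left(k,y \right)} = \frac{9}{-7 + \left(- 332 k y + y y\right)} = \frac{9}{-7 - \left(- y^{2} + 332 k y\right)} = \frac{9}{-7 + y^{2} - 332 k y}$)
$\frac{-405500 + 322070}{371532 + f{\left(-611,-319 \right)}} = \frac{-405500 + 322070}{371532 + \frac{9}{-7 + \left(-319\right)^{2} - \left(-202852\right) \left(-319\right)}} = - \frac{83430}{371532 + \frac{9}{-7 + 101761 - 64709788}} = - \frac{83430}{371532 + \frac{9}{-64608034}} = - \frac{83430}{371532 + 9 \left(- \frac{1}{64608034}\right)} = - \frac{83430}{371532 - \frac{9}{64608034}} = - \frac{83430}{\frac{24003952088079}{64608034}} = \left(-83430\right) \frac{64608034}{24003952088079} = - \frac{1796749425540}{8001317362693}$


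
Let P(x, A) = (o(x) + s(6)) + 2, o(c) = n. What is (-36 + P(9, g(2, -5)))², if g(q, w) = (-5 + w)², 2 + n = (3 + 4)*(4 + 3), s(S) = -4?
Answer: 81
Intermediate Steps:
n = 47 (n = -2 + (3 + 4)*(4 + 3) = -2 + 7*7 = -2 + 49 = 47)
o(c) = 47
P(x, A) = 45 (P(x, A) = (47 - 4) + 2 = 43 + 2 = 45)
(-36 + P(9, g(2, -5)))² = (-36 + 45)² = 9² = 81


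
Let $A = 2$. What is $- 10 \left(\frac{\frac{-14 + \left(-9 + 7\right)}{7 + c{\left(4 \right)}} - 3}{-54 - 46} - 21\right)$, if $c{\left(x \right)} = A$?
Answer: $\frac{18857}{90} \approx 209.52$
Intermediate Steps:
$c{\left(x \right)} = 2$
$- 10 \left(\frac{\frac{-14 + \left(-9 + 7\right)}{7 + c{\left(4 \right)}} - 3}{-54 - 46} - 21\right) = - 10 \left(\frac{\frac{-14 + \left(-9 + 7\right)}{7 + 2} - 3}{-54 - 46} - 21\right) = - 10 \left(\frac{\frac{-14 - 2}{9} - 3}{-100} + \left(-51 + 30\right)\right) = - 10 \left(\left(\left(-16\right) \frac{1}{9} - 3\right) \left(- \frac{1}{100}\right) - 21\right) = - 10 \left(\left(- \frac{16}{9} - 3\right) \left(- \frac{1}{100}\right) - 21\right) = - 10 \left(\left(- \frac{43}{9}\right) \left(- \frac{1}{100}\right) - 21\right) = - 10 \left(\frac{43}{900} - 21\right) = \left(-10\right) \left(- \frac{18857}{900}\right) = \frac{18857}{90}$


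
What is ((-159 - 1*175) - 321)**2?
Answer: 429025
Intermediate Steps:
((-159 - 1*175) - 321)**2 = ((-159 - 175) - 321)**2 = (-334 - 321)**2 = (-655)**2 = 429025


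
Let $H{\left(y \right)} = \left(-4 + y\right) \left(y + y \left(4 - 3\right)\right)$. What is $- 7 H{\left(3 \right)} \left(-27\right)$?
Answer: $-1134$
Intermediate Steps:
$H{\left(y \right)} = 2 y \left(-4 + y\right)$ ($H{\left(y \right)} = \left(-4 + y\right) \left(y + y 1\right) = \left(-4 + y\right) \left(y + y\right) = \left(-4 + y\right) 2 y = 2 y \left(-4 + y\right)$)
$- 7 H{\left(3 \right)} \left(-27\right) = - 7 \cdot 2 \cdot 3 \left(-4 + 3\right) \left(-27\right) = - 7 \cdot 2 \cdot 3 \left(-1\right) \left(-27\right) = \left(-7\right) \left(-6\right) \left(-27\right) = 42 \left(-27\right) = -1134$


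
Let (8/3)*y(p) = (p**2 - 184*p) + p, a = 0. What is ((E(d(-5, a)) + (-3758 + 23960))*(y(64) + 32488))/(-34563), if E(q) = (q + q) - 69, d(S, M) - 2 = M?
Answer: -596699584/34563 ≈ -17264.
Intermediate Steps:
d(S, M) = 2 + M
y(p) = -549*p/8 + 3*p**2/8 (y(p) = 3*((p**2 - 184*p) + p)/8 = 3*(p**2 - 183*p)/8 = -549*p/8 + 3*p**2/8)
E(q) = -69 + 2*q (E(q) = 2*q - 69 = -69 + 2*q)
((E(d(-5, a)) + (-3758 + 23960))*(y(64) + 32488))/(-34563) = (((-69 + 2*(2 + 0)) + (-3758 + 23960))*((3/8)*64*(-183 + 64) + 32488))/(-34563) = (((-69 + 2*2) + 20202)*((3/8)*64*(-119) + 32488))*(-1/34563) = (((-69 + 4) + 20202)*(-2856 + 32488))*(-1/34563) = ((-65 + 20202)*29632)*(-1/34563) = (20137*29632)*(-1/34563) = 596699584*(-1/34563) = -596699584/34563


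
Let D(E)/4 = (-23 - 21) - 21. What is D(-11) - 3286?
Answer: -3546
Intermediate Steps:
D(E) = -260 (D(E) = 4*((-23 - 21) - 21) = 4*(-44 - 21) = 4*(-65) = -260)
D(-11) - 3286 = -260 - 3286 = -3546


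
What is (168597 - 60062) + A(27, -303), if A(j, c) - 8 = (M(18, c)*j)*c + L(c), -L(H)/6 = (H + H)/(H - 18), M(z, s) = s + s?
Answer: 542085291/107 ≈ 5.0662e+6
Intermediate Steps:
M(z, s) = 2*s
L(H) = -12*H/(-18 + H) (L(H) = -6*(H + H)/(H - 18) = -6*2*H/(-18 + H) = -12*H/(-18 + H))
A(j, c) = 8 - 12*c/(-18 + c) + 2*j*c² (A(j, c) = 8 + (((2*c)*j)*c - 12*c/(-18 + c)) = 8 + ((2*c*j)*c - 12*c/(-18 + c)) = 8 + (2*j*c² - 12*c/(-18 + c)) = 8 + (-12*c/(-18 + c) + 2*j*c²) = 8 - 12*c/(-18 + c) + 2*j*c²)
(168597 - 60062) + A(27, -303) = (168597 - 60062) + 2*(-6*(-303) + (-18 - 303)*(4 + 27*(-303)²))/(-18 - 303) = 108535 + 2*(1818 - 321*(4 + 27*91809))/(-321) = 108535 + 2*(-1/321)*(1818 - 321*(4 + 2478843)) = 108535 + 2*(-1/321)*(1818 - 321*2478847) = 108535 + 2*(-1/321)*(1818 - 795709887) = 108535 + 2*(-1/321)*(-795708069) = 108535 + 530472046/107 = 542085291/107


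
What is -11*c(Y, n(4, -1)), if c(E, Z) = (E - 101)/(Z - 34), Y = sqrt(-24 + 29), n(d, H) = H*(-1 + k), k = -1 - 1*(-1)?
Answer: -101/3 + sqrt(5)/3 ≈ -32.921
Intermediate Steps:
k = 0 (k = -1 + 1 = 0)
n(d, H) = -H (n(d, H) = H*(-1 + 0) = H*(-1) = -H)
Y = sqrt(5) ≈ 2.2361
c(E, Z) = (-101 + E)/(-34 + Z)
-11*c(Y, n(4, -1)) = -11*(-101 + sqrt(5))/(-34 - 1*(-1)) = -11*(-101 + sqrt(5))/(-34 + 1) = -11*(-101 + sqrt(5))/(-33) = -(-1)*(-101 + sqrt(5))/3 = -11*(101/33 - sqrt(5)/33) = -101/3 + sqrt(5)/3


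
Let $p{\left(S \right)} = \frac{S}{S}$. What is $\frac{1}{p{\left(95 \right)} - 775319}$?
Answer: $- \frac{1}{775318} \approx -1.2898 \cdot 10^{-6}$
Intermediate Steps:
$p{\left(S \right)} = 1$
$\frac{1}{p{\left(95 \right)} - 775319} = \frac{1}{1 - 775319} = \frac{1}{-775318} = - \frac{1}{775318}$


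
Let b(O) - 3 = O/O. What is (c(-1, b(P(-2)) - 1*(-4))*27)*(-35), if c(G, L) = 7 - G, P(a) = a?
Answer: -7560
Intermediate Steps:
b(O) = 4 (b(O) = 3 + O/O = 3 + 1 = 4)
(c(-1, b(P(-2)) - 1*(-4))*27)*(-35) = ((7 - 1*(-1))*27)*(-35) = ((7 + 1)*27)*(-35) = (8*27)*(-35) = 216*(-35) = -7560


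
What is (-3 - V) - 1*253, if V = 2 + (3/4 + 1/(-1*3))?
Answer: -3101/12 ≈ -258.42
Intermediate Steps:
V = 29/12 (V = 2 + (3*(¼) + 1/(-3)) = 2 + (¾ + 1*(-⅓)) = 2 + (¾ - ⅓) = 2 + 5/12 = 29/12 ≈ 2.4167)
(-3 - V) - 1*253 = (-3 - 1*29/12) - 1*253 = (-3 - 29/12) - 253 = -65/12 - 253 = -3101/12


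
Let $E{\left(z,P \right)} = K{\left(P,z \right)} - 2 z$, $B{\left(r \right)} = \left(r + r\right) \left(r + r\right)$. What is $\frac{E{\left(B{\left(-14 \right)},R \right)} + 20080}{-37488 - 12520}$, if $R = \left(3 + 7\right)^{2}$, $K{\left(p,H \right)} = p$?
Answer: $- \frac{99}{266} \approx -0.37218$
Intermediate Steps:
$B{\left(r \right)} = 4 r^{2}$ ($B{\left(r \right)} = 2 r 2 r = 4 r^{2}$)
$R = 100$ ($R = 10^{2} = 100$)
$E{\left(z,P \right)} = P - 2 z$
$\frac{E{\left(B{\left(-14 \right)},R \right)} + 20080}{-37488 - 12520} = \frac{\left(100 - 2 \cdot 4 \left(-14\right)^{2}\right) + 20080}{-37488 - 12520} = \frac{\left(100 - 2 \cdot 4 \cdot 196\right) + 20080}{-50008} = \left(\left(100 - 1568\right) + 20080\right) \left(- \frac{1}{50008}\right) = \left(-1468 + 20080\right) \left(- \frac{1}{50008}\right) = 18612 \left(- \frac{1}{50008}\right) = - \frac{99}{266}$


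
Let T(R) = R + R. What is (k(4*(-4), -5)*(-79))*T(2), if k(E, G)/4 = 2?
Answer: -2528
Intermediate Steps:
k(E, G) = 8 (k(E, G) = 4*2 = 8)
T(R) = 2*R
(k(4*(-4), -5)*(-79))*T(2) = (8*(-79))*(2*2) = -632*4 = -2528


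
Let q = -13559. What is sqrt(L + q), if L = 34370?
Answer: sqrt(20811) ≈ 144.26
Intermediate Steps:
sqrt(L + q) = sqrt(34370 - 13559) = sqrt(20811)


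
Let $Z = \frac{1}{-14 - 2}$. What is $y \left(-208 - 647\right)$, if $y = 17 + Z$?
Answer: $- \frac{231705}{16} \approx -14482.0$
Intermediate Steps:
$Z = - \frac{1}{16}$ ($Z = \frac{1}{-16} = - \frac{1}{16} \approx -0.0625$)
$y = \frac{271}{16}$ ($y = 17 - \frac{1}{16} = \frac{271}{16} \approx 16.938$)
$y \left(-208 - 647\right) = \frac{271 \left(-208 - 647\right)}{16} = \frac{271}{16} \left(-855\right) = - \frac{231705}{16}$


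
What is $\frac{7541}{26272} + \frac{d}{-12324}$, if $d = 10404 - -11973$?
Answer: $- \frac{41246105}{26981344} \approx -1.5287$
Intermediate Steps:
$d = 22377$ ($d = 10404 + 11973 = 22377$)
$\frac{7541}{26272} + \frac{d}{-12324} = \frac{7541}{26272} + \frac{22377}{-12324} = 7541 \cdot \frac{1}{26272} + 22377 \left(- \frac{1}{12324}\right) = \frac{7541}{26272} - \frac{7459}{4108} = - \frac{41246105}{26981344}$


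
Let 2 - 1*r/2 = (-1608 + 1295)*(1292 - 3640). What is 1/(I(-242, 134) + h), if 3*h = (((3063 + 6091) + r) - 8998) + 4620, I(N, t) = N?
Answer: -1/488598 ≈ -2.0467e-6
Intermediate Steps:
r = -1469844 (r = 4 - 2*(-1608 + 1295)*(1292 - 3640) = 4 - (-626)*(-2348) = 4 - 2*734924 = 4 - 1469848 = -1469844)
h = -488356 (h = ((((3063 + 6091) - 1469844) - 8998) + 4620)/3 = (((9154 - 1469844) - 8998) + 4620)/3 = ((-1460690 - 8998) + 4620)/3 = (-1469688 + 4620)/3 = (⅓)*(-1465068) = -488356)
1/(I(-242, 134) + h) = 1/(-242 - 488356) = 1/(-488598) = -1/488598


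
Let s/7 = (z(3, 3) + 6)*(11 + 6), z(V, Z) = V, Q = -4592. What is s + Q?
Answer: -3521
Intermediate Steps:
s = 1071 (s = 7*((3 + 6)*(11 + 6)) = 7*(9*17) = 7*153 = 1071)
s + Q = 1071 - 4592 = -3521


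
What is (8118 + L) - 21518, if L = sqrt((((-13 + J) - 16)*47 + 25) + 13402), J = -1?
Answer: -13400 + sqrt(12017) ≈ -13290.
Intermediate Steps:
L = sqrt(12017) (L = sqrt((((-13 - 1) - 16)*47 + 25) + 13402) = sqrt(((-14 - 16)*47 + 25) + 13402) = sqrt((-30*47 + 25) + 13402) = sqrt((-1410 + 25) + 13402) = sqrt(-1385 + 13402) = sqrt(12017) ≈ 109.62)
(8118 + L) - 21518 = (8118 + sqrt(12017)) - 21518 = -13400 + sqrt(12017)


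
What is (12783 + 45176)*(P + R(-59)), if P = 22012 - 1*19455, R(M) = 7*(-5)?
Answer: 146172598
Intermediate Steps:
R(M) = -35
P = 2557 (P = 22012 - 19455 = 2557)
(12783 + 45176)*(P + R(-59)) = (12783 + 45176)*(2557 - 35) = 57959*2522 = 146172598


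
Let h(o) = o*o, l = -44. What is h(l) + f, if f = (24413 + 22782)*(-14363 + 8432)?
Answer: -279911609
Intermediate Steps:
h(o) = o²
f = -279913545 (f = 47195*(-5931) = -279913545)
h(l) + f = (-44)² - 279913545 = 1936 - 279913545 = -279911609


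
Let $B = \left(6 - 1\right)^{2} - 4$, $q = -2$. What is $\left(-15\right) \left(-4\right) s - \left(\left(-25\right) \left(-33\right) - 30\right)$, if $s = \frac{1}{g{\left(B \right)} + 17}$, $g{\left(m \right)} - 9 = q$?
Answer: $- \frac{1585}{2} \approx -792.5$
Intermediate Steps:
$B = 21$ ($B = 5^{2} - 4 = 25 - 4 = 21$)
$g{\left(m \right)} = 7$ ($g{\left(m \right)} = 9 - 2 = 7$)
$s = \frac{1}{24}$ ($s = \frac{1}{7 + 17} = \frac{1}{24} \approx 0.041667$)
$\left(-15\right) \left(-4\right) s - \left(\left(-25\right) \left(-33\right) - 30\right) = \left(-15\right) \left(-4\right) \frac{1}{24} - \left(\left(-25\right) \left(-33\right) - 30\right) = 60 \cdot \frac{1}{24} - \left(825 - 30\right) = \frac{5}{2} - 795 = - \frac{1585}{2}$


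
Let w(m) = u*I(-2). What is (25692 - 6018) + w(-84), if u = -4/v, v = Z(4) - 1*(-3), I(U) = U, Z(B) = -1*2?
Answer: 19682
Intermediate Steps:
Z(B) = -2
v = 1 (v = -2 - 1*(-3) = -2 + 3 = 1)
u = -4 (u = -4/1 = -4*1 = -4)
w(m) = 8 (w(m) = -4*(-2) = 8)
(25692 - 6018) + w(-84) = (25692 - 6018) + 8 = 19674 + 8 = 19682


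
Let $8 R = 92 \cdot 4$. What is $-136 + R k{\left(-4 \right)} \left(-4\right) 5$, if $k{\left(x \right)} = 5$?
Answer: $-4736$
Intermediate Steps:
$R = 46$ ($R = \frac{92 \cdot 4}{8} = \frac{1}{8} \cdot 368 = 46$)
$-136 + R k{\left(-4 \right)} \left(-4\right) 5 = -136 + 46 \cdot 5 \left(-4\right) 5 = -136 + 46 \left(\left(-20\right) 5\right) = -136 + 46 \left(-100\right) = -136 - 4600 = -4736$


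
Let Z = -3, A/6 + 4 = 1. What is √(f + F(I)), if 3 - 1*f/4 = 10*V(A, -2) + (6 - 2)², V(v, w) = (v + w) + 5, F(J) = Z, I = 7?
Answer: √545 ≈ 23.345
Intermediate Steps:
A = -18 (A = -24 + 6*1 = -24 + 6 = -18)
F(J) = -3
V(v, w) = 5 + v + w
f = 548 (f = 12 - 4*(10*(5 - 18 - 2) + (6 - 2)²) = 12 - 4*(10*(-15) + 4²) = 12 - 4*(-150 + 16) = 12 - 4*(-134) = 12 + 536 = 548)
√(f + F(I)) = √(548 - 3) = √545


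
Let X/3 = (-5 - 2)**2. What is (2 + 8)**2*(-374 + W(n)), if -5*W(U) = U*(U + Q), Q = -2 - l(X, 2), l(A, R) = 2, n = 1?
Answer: -37340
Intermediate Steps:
X = 147 (X = 3*(-5 - 2)**2 = 3*(-7)**2 = 3*49 = 147)
Q = -4 (Q = -2 - 1*2 = -2 - 2 = -4)
W(U) = -U*(-4 + U)/5 (W(U) = -U*(U - 4)/5 = -U*(-4 + U)/5)
(2 + 8)**2*(-374 + W(n)) = (2 + 8)**2*(-374 + (1/5)*1*(4 - 1*1)) = 10**2*(-374 + (1/5)*1*(4 - 1)) = 100*(-374 + (1/5)*1*3) = 100*(-374 + 3/5) = 100*(-1867/5) = -37340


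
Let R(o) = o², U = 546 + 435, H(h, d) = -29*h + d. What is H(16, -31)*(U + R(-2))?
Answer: -487575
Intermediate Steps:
H(h, d) = d - 29*h
U = 981
H(16, -31)*(U + R(-2)) = (-31 - 29*16)*(981 + (-2)²) = (-31 - 464)*(981 + 4) = -495*985 = -487575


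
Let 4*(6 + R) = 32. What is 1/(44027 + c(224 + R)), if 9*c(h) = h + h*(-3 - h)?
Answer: 3/114905 ≈ 2.6109e-5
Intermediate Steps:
R = 2 (R = -6 + (1/4)*32 = -6 + 8 = 2)
c(h) = h/9 + h*(-3 - h)/9 (c(h) = (h + h*(-3 - h))/9 = h/9 + h*(-3 - h)/9)
1/(44027 + c(224 + R)) = 1/(44027 - (224 + 2)*(2 + (224 + 2))/9) = 1/(44027 - 1/9*226*(2 + 226)) = 1/(44027 - 1/9*226*228) = 1/(44027 - 17176/3) = 1/(114905/3) = 3/114905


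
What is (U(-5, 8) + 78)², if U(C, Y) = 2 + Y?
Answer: 7744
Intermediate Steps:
(U(-5, 8) + 78)² = ((2 + 8) + 78)² = (10 + 78)² = 88² = 7744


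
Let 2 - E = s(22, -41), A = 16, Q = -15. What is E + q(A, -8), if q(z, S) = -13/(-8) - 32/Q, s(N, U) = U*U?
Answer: -201029/120 ≈ -1675.2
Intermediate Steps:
s(N, U) = U**2
q(z, S) = 451/120 (q(z, S) = -13/(-8) - 32/(-15) = -13*(-1/8) - 32*(-1/15) = 13/8 + 32/15 = 451/120)
E = -1679 (E = 2 - 1*(-41)**2 = 2 - 1*1681 = 2 - 1681 = -1679)
E + q(A, -8) = -1679 + 451/120 = -201029/120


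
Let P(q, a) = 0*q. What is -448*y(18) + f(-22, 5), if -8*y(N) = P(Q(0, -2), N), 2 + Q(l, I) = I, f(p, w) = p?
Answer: -22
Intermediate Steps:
Q(l, I) = -2 + I
P(q, a) = 0
y(N) = 0 (y(N) = -1/8*0 = 0)
-448*y(18) + f(-22, 5) = -448*0 - 22 = 0 - 22 = -22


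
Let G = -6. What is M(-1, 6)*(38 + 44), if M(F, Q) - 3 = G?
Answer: -246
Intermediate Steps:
M(F, Q) = -3 (M(F, Q) = 3 - 6 = -3)
M(-1, 6)*(38 + 44) = -3*(38 + 44) = -3*82 = -246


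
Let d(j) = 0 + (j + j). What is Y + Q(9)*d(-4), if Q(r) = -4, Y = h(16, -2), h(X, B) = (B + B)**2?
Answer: 48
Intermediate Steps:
h(X, B) = 4*B**2 (h(X, B) = (2*B)**2 = 4*B**2)
Y = 16 (Y = 4*(-2)**2 = 4*4 = 16)
d(j) = 2*j (d(j) = 0 + 2*j = 2*j)
Y + Q(9)*d(-4) = 16 - 8*(-4) = 16 - 4*(-8) = 16 + 32 = 48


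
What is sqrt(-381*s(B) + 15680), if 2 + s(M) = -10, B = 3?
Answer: 2*sqrt(5063) ≈ 142.31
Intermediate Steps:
s(M) = -12 (s(M) = -2 - 10 = -12)
sqrt(-381*s(B) + 15680) = sqrt(-381*(-12) + 15680) = sqrt(4572 + 15680) = sqrt(20252) = 2*sqrt(5063)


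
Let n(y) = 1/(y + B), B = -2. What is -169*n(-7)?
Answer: 169/9 ≈ 18.778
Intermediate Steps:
n(y) = 1/(-2 + y) (n(y) = 1/(y - 2) = 1/(-2 + y))
-169*n(-7) = -169/(-2 - 7) = -169/(-9) = -169*(-1/9) = 169/9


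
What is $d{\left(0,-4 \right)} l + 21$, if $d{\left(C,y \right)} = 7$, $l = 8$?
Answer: $77$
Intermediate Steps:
$d{\left(0,-4 \right)} l + 21 = 7 \cdot 8 + 21 = 56 + 21 = 77$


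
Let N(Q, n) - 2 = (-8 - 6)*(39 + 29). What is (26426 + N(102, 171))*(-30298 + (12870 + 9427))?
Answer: -203833476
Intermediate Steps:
N(Q, n) = -950 (N(Q, n) = 2 + (-8 - 6)*(39 + 29) = 2 - 14*68 = 2 - 952 = -950)
(26426 + N(102, 171))*(-30298 + (12870 + 9427)) = (26426 - 950)*(-30298 + (12870 + 9427)) = 25476*(-30298 + 22297) = 25476*(-8001) = -203833476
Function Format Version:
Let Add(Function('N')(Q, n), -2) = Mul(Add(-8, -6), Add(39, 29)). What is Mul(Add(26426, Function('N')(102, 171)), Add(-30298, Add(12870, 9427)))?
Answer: -203833476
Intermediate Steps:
Function('N')(Q, n) = -950 (Function('N')(Q, n) = Add(2, Mul(Add(-8, -6), Add(39, 29))) = Add(2, Mul(-14, 68)) = Add(2, -952) = -950)
Mul(Add(26426, Function('N')(102, 171)), Add(-30298, Add(12870, 9427))) = Mul(Add(26426, -950), Add(-30298, Add(12870, 9427))) = Mul(25476, Add(-30298, 22297)) = Mul(25476, -8001) = -203833476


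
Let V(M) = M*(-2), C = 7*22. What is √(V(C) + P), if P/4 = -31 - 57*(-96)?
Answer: 12*√149 ≈ 146.48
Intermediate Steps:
C = 154
V(M) = -2*M
P = 21764 (P = 4*(-31 - 57*(-96)) = 4*(-31 + 5472) = 4*5441 = 21764)
√(V(C) + P) = √(-2*154 + 21764) = √(-308 + 21764) = √21456 = 12*√149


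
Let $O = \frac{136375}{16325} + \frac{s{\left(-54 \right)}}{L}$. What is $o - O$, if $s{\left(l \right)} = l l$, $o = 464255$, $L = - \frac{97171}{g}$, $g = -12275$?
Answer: $\frac{29434312576560}{63452663} \approx 4.6388 \cdot 10^{5}$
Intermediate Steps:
$L = \frac{97171}{12275}$ ($L = - \frac{97171}{-12275} = \left(-97171\right) \left(- \frac{1}{12275}\right) = \frac{97171}{12275} \approx 7.9162$)
$s{\left(l \right)} = l^{2}$
$O = \frac{23903484505}{63452663}$ ($O = \frac{136375}{16325} + \frac{\left(-54\right)^{2}}{\frac{97171}{12275}} = 136375 \cdot \frac{1}{16325} + 2916 \cdot \frac{12275}{97171} = \frac{5455}{653} + \frac{35793900}{97171} = \frac{23903484505}{63452663} \approx 376.71$)
$o - O = 464255 - \frac{23903484505}{63452663} = \frac{29434312576560}{63452663}$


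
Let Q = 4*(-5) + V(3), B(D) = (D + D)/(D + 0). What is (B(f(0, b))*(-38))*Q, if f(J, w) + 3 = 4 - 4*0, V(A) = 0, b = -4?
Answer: 1520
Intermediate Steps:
f(J, w) = 1 (f(J, w) = -3 + (4 - 4*0) = -3 + (4 + 0) = -3 + 4 = 1)
B(D) = 2 (B(D) = (2*D)/D = 2)
Q = -20 (Q = 4*(-5) + 0 = -20 + 0 = -20)
(B(f(0, b))*(-38))*Q = (2*(-38))*(-20) = -76*(-20) = 1520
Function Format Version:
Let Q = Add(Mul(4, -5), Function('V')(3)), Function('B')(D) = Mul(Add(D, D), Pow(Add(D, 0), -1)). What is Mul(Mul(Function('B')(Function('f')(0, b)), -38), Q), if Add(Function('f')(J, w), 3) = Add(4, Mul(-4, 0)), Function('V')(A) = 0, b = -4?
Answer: 1520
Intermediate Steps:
Function('f')(J, w) = 1 (Function('f')(J, w) = Add(-3, Add(4, Mul(-4, 0))) = Add(-3, Add(4, 0)) = Add(-3, 4) = 1)
Function('B')(D) = 2 (Function('B')(D) = Mul(Mul(2, D), Pow(D, -1)) = 2)
Q = -20 (Q = Add(Mul(4, -5), 0) = Add(-20, 0) = -20)
Mul(Mul(Function('B')(Function('f')(0, b)), -38), Q) = Mul(Mul(2, -38), -20) = Mul(-76, -20) = 1520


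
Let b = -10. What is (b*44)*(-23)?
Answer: 10120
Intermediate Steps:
(b*44)*(-23) = -10*44*(-23) = -440*(-23) = 10120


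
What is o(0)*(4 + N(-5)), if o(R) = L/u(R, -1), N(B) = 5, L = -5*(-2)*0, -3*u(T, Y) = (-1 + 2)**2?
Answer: 0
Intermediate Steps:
u(T, Y) = -1/3 (u(T, Y) = -(-1 + 2)**2/3 = -1/3*1**2 = -1/3*1 = -1/3)
L = 0 (L = 10*0 = 0)
o(R) = 0 (o(R) = 0/(-1/3) = 0*(-3) = 0)
o(0)*(4 + N(-5)) = 0*(4 + 5) = 0*9 = 0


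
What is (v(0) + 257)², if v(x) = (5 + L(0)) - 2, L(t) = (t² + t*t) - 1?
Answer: 67081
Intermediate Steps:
L(t) = -1 + 2*t² (L(t) = (t² + t²) - 1 = 2*t² - 1 = -1 + 2*t²)
v(x) = 2 (v(x) = (5 + (-1 + 2*0²)) - 2 = (5 + (-1 + 2*0)) - 2 = (5 + (-1 + 0)) - 2 = (5 - 1) - 2 = 4 - 2 = 2)
(v(0) + 257)² = (2 + 257)² = 259² = 67081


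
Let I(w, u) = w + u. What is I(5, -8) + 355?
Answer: 352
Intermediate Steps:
I(w, u) = u + w
I(5, -8) + 355 = (-8 + 5) + 355 = -3 + 355 = 352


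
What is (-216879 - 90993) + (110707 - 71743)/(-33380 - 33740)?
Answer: -5166101901/16780 ≈ -3.0787e+5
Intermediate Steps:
(-216879 - 90993) + (110707 - 71743)/(-33380 - 33740) = -307872 + 38964/(-67120) = -307872 + 38964*(-1/67120) = -307872 - 9741/16780 = -5166101901/16780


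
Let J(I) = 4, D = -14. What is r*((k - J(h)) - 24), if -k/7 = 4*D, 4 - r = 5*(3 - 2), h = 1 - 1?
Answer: -364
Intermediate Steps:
h = 0
r = -1 (r = 4 - 5*(3 - 2) = 4 - 5 = -1)
k = 392 (k = -28*(-14) = -7*(-56) = 392)
r*((k - J(h)) - 24) = -((392 - 1*4) - 24) = -((392 - 4) - 24) = -(388 - 24) = -1*364 = -364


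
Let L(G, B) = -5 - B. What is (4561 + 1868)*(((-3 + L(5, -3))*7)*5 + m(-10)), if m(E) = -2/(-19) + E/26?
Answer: -278337126/247 ≈ -1.1269e+6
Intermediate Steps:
m(E) = 2/19 + E/26 (m(E) = -2*(-1/19) + E*(1/26) = 2/19 + E/26)
(4561 + 1868)*(((-3 + L(5, -3))*7)*5 + m(-10)) = (4561 + 1868)*(((-3 + (-5 - 1*(-3)))*7)*5 + (2/19 + (1/26)*(-10))) = 6429*(((-3 + (-5 + 3))*7)*5 + (2/19 - 5/13)) = 6429*(((-3 - 2)*7)*5 - 69/247) = 6429*(-5*7*5 - 69/247) = 6429*(-35*5 - 69/247) = 6429*(-175 - 69/247) = 6429*(-43294/247) = -278337126/247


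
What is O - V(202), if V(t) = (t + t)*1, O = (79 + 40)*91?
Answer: 10425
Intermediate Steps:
O = 10829 (O = 119*91 = 10829)
V(t) = 2*t (V(t) = (2*t)*1 = 2*t)
O - V(202) = 10829 - 2*202 = 10829 - 1*404 = 10829 - 404 = 10425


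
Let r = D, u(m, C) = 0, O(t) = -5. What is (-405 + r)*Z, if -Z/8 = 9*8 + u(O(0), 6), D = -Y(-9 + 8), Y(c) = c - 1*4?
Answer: 230400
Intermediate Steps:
Y(c) = -4 + c (Y(c) = c - 4 = -4 + c)
D = 5 (D = -(-4 + (-9 + 8)) = -(-4 - 1) = -1*(-5) = 5)
Z = -576 (Z = -8*(9*8 + 0) = -8*(72 + 0) = -8*72 = -576)
r = 5
(-405 + r)*Z = (-405 + 5)*(-576) = -400*(-576) = 230400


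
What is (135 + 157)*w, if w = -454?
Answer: -132568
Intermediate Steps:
(135 + 157)*w = (135 + 157)*(-454) = 292*(-454) = -132568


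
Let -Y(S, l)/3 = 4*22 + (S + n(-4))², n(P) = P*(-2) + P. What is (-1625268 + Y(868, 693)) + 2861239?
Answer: -1045445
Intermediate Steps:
n(P) = -P (n(P) = -2*P + P = -P)
Y(S, l) = -264 - 3*(4 + S)² (Y(S, l) = -3*(4*22 + (S - 1*(-4))²) = -3*(88 + (S + 4)²) = -3*(88 + (4 + S)²) = -264 - 3*(4 + S)²)
(-1625268 + Y(868, 693)) + 2861239 = (-1625268 + (-264 - 3*(4 + 868)²)) + 2861239 = (-1625268 + (-264 - 3*872²)) + 2861239 = (-1625268 + (-264 - 3*760384)) + 2861239 = (-1625268 + (-264 - 2281152)) + 2861239 = (-1625268 - 2281416) + 2861239 = -3906684 + 2861239 = -1045445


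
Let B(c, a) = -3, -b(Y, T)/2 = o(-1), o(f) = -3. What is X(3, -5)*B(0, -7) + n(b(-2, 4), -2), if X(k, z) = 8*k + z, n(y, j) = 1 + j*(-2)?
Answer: -52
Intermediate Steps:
b(Y, T) = 6 (b(Y, T) = -2*(-3) = 6)
n(y, j) = 1 - 2*j
X(k, z) = z + 8*k
X(3, -5)*B(0, -7) + n(b(-2, 4), -2) = (-5 + 8*3)*(-3) + (1 - 2*(-2)) = (-5 + 24)*(-3) + (1 + 4) = 19*(-3) + 5 = -57 + 5 = -52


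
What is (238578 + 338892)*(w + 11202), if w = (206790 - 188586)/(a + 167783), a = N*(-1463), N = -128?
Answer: 765581756818020/118349 ≈ 6.4688e+9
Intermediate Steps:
a = 187264 (a = -128*(-1463) = 187264)
w = 6068/118349 (w = (206790 - 188586)/(187264 + 167783) = 18204/355047 = 18204*(1/355047) = 6068/118349 ≈ 0.051272)
(238578 + 338892)*(w + 11202) = (238578 + 338892)*(6068/118349 + 11202) = 577470*(1325751566/118349) = 765581756818020/118349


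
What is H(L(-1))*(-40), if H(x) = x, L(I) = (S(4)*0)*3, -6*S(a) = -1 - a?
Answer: 0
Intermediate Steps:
S(a) = ⅙ + a/6 (S(a) = -(-1 - a)/6 = ⅙ + a/6)
L(I) = 0 (L(I) = ((⅙ + (⅙)*4)*0)*3 = ((⅙ + ⅔)*0)*3 = ((⅚)*0)*3 = 0*3 = 0)
H(L(-1))*(-40) = 0*(-40) = 0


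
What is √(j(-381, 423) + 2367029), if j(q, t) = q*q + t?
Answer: √2512613 ≈ 1585.1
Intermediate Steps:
j(q, t) = t + q² (j(q, t) = q² + t = t + q²)
√(j(-381, 423) + 2367029) = √((423 + (-381)²) + 2367029) = √((423 + 145161) + 2367029) = √(145584 + 2367029) = √2512613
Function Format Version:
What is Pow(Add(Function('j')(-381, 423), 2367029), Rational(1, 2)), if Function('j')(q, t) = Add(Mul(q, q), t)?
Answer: Pow(2512613, Rational(1, 2)) ≈ 1585.1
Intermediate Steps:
Function('j')(q, t) = Add(t, Pow(q, 2)) (Function('j')(q, t) = Add(Pow(q, 2), t) = Add(t, Pow(q, 2)))
Pow(Add(Function('j')(-381, 423), 2367029), Rational(1, 2)) = Pow(Add(Add(423, Pow(-381, 2)), 2367029), Rational(1, 2)) = Pow(Add(Add(423, 145161), 2367029), Rational(1, 2)) = Pow(Add(145584, 2367029), Rational(1, 2)) = Pow(2512613, Rational(1, 2))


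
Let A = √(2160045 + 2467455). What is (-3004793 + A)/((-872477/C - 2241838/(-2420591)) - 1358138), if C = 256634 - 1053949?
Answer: 5799170902543599845/2621166467861847893 - 96498675658250*√1851/2621166467861847893 ≈ 2.2109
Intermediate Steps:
C = -797315
A = 50*√1851 (A = √4627500 = 50*√1851 ≈ 2151.2)
(-3004793 + A)/((-872477/C - 2241838/(-2420591)) - 1358138) = (-3004793 + 50*√1851)/((-872477/(-797315) - 2241838/(-2420591)) - 1358138) = (-3004793 + 50*√1851)/((-872477*(-1/797315) - 2241838*(-1/2420591)) - 1358138) = (-3004793 + 50*√1851)/((872477/797315 + 2241838/2420591) - 1358138) = (-3004793 + 50*√1851)/(3899361038877/1929973513165 - 1358138) = (-3004793 + 50*√1851)/(-2621166467861847893/1929973513165) = (-3004793 + 50*√1851)*(-1929973513165/2621166467861847893) = 5799170902543599845/2621166467861847893 - 96498675658250*√1851/2621166467861847893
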